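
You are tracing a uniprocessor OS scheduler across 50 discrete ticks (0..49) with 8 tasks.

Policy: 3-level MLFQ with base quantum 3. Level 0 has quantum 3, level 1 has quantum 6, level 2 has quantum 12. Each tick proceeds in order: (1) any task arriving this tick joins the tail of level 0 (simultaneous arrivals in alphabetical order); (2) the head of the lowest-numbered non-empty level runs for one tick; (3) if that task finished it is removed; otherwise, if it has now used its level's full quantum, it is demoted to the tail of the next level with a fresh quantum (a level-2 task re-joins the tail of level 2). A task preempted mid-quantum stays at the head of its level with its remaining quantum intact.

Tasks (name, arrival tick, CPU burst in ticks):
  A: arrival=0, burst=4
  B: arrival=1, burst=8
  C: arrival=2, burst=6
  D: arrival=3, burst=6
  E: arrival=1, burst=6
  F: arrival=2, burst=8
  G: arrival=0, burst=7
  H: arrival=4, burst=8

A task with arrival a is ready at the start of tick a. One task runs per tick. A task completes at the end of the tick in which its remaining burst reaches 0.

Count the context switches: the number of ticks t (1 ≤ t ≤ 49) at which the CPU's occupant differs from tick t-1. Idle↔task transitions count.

t=0: L0/L1/L2 = AG/-/- → run A
t=1: L0/L1/L2 = AGBE/-/- → run A
t=2: L0/L1/L2 = AGBECF/-/- → run A
t=3: L0/L1/L2 = GBECFD/A/- → run G
t=4: L0/L1/L2 = GBECFDH/A/- → run G
t=5: L0/L1/L2 = GBECFDH/A/- → run G
t=6: L0/L1/L2 = BECFDH/AG/- → run B
t=7: L0/L1/L2 = BECFDH/AG/- → run B
t=8: L0/L1/L2 = BECFDH/AG/- → run B
t=9: L0/L1/L2 = ECFDH/AGB/- → run E
t=10: L0/L1/L2 = ECFDH/AGB/- → run E
t=11: L0/L1/L2 = ECFDH/AGB/- → run E
t=12: L0/L1/L2 = CFDH/AGBE/- → run C
t=13: L0/L1/L2 = CFDH/AGBE/- → run C
t=14: L0/L1/L2 = CFDH/AGBE/- → run C
t=15: L0/L1/L2 = FDH/AGBEC/- → run F
t=16: L0/L1/L2 = FDH/AGBEC/- → run F
t=17: L0/L1/L2 = FDH/AGBEC/- → run F
t=18: L0/L1/L2 = DH/AGBECF/- → run D
t=19: L0/L1/L2 = DH/AGBECF/- → run D
t=20: L0/L1/L2 = DH/AGBECF/- → run D
t=21: L0/L1/L2 = H/AGBECFD/- → run H
t=22: L0/L1/L2 = H/AGBECFD/- → run H
t=23: L0/L1/L2 = H/AGBECFD/- → run H
t=24: L0/L1/L2 = -/AGBECFDH/- → run A
t=25: L0/L1/L2 = -/GBECFDH/- → run G
t=26: L0/L1/L2 = -/GBECFDH/- → run G
t=27: L0/L1/L2 = -/GBECFDH/- → run G
t=28: L0/L1/L2 = -/GBECFDH/- → run G
t=29: L0/L1/L2 = -/BECFDH/- → run B
t=30: L0/L1/L2 = -/BECFDH/- → run B
t=31: L0/L1/L2 = -/BECFDH/- → run B
t=32: L0/L1/L2 = -/BECFDH/- → run B
t=33: L0/L1/L2 = -/BECFDH/- → run B
t=34: L0/L1/L2 = -/ECFDH/- → run E
t=35: L0/L1/L2 = -/ECFDH/- → run E
t=36: L0/L1/L2 = -/ECFDH/- → run E
t=37: L0/L1/L2 = -/CFDH/- → run C
t=38: L0/L1/L2 = -/CFDH/- → run C
t=39: L0/L1/L2 = -/CFDH/- → run C
t=40: L0/L1/L2 = -/FDH/- → run F
t=41: L0/L1/L2 = -/FDH/- → run F
t=42: L0/L1/L2 = -/FDH/- → run F
t=43: L0/L1/L2 = -/FDH/- → run F
t=44: L0/L1/L2 = -/FDH/- → run F
t=45: L0/L1/L2 = -/DH/- → run D
t=46: L0/L1/L2 = -/DH/- → run D
t=47: L0/L1/L2 = -/DH/- → run D
t=48: L0/L1/L2 = -/H/- → run H
t=49: L0/L1/L2 = -/H/- → run H

context switches = 15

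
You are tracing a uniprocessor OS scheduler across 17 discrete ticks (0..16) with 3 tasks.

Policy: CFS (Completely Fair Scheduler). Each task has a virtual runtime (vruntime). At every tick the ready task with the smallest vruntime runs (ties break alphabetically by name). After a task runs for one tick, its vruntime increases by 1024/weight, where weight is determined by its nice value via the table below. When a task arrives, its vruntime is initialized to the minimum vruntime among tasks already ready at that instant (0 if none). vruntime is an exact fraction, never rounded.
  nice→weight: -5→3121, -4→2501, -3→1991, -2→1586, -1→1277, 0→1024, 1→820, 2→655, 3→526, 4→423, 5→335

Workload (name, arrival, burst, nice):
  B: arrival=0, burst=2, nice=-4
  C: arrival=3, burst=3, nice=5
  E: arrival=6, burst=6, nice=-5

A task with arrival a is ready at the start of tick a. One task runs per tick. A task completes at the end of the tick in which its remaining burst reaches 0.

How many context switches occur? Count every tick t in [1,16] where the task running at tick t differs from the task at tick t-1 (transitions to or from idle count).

context switches = 4

t=0: vr[B=0] → run B
t=1: vr[B=1024/2501] → run B
t=2: (idle)
t=3: vr[C=0] → run C
t=4: vr[C=1024/335] → run C
t=5: vr[C=2048/335] → run C
t=6: vr[E=0] → run E
t=7: vr[E=1024/3121] → run E
t=8: vr[E=2048/3121] → run E
t=9: vr[E=3072/3121] → run E
t=10: vr[E=4096/3121] → run E
t=11: vr[E=5120/3121] → run E
t=12: (idle)
t=13: (idle)
t=14: (idle)
t=15: (idle)
t=16: (idle)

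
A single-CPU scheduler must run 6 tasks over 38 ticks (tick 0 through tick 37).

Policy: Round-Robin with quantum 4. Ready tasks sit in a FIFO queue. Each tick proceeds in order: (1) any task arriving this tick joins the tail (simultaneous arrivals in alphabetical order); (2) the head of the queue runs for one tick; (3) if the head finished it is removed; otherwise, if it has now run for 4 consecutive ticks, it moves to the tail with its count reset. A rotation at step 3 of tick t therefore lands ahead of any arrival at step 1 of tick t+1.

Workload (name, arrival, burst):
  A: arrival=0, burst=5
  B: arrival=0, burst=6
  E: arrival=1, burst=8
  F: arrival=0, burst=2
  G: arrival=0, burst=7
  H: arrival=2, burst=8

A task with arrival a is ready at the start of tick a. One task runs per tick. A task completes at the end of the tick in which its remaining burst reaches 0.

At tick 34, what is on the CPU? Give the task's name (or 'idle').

running at tick 34 = H

t=0: queue=[A,B,F,G] q_used=0 → run A
t=1: queue=[A,B,F,G,E] q_used=1 → run A
t=2: queue=[A,B,F,G,E,H] q_used=2 → run A
t=3: queue=[A,B,F,G,E,H] q_used=3 → run A
t=4: queue=[B,F,G,E,H,A] q_used=0 → run B
t=5: queue=[B,F,G,E,H,A] q_used=1 → run B
t=6: queue=[B,F,G,E,H,A] q_used=2 → run B
t=7: queue=[B,F,G,E,H,A] q_used=3 → run B
t=8: queue=[F,G,E,H,A,B] q_used=0 → run F
t=9: queue=[F,G,E,H,A,B] q_used=1 → run F
t=10: queue=[G,E,H,A,B] q_used=0 → run G
t=11: queue=[G,E,H,A,B] q_used=1 → run G
t=12: queue=[G,E,H,A,B] q_used=2 → run G
t=13: queue=[G,E,H,A,B] q_used=3 → run G
t=14: queue=[E,H,A,B,G] q_used=0 → run E
t=15: queue=[E,H,A,B,G] q_used=1 → run E
t=16: queue=[E,H,A,B,G] q_used=2 → run E
t=17: queue=[E,H,A,B,G] q_used=3 → run E
t=18: queue=[H,A,B,G,E] q_used=0 → run H
t=19: queue=[H,A,B,G,E] q_used=1 → run H
t=20: queue=[H,A,B,G,E] q_used=2 → run H
t=21: queue=[H,A,B,G,E] q_used=3 → run H
t=22: queue=[A,B,G,E,H] q_used=0 → run A
t=23: queue=[B,G,E,H] q_used=0 → run B
t=24: queue=[B,G,E,H] q_used=1 → run B
t=25: queue=[G,E,H] q_used=0 → run G
t=26: queue=[G,E,H] q_used=1 → run G
t=27: queue=[G,E,H] q_used=2 → run G
t=28: queue=[E,H] q_used=0 → run E
t=29: queue=[E,H] q_used=1 → run E
t=30: queue=[E,H] q_used=2 → run E
t=31: queue=[E,H] q_used=3 → run E
t=32: queue=[H] q_used=0 → run H
t=33: queue=[H] q_used=1 → run H
t=34: queue=[H] q_used=2 → run H
t=35: queue=[H] q_used=3 → run H
t=36: (idle)
t=37: (idle)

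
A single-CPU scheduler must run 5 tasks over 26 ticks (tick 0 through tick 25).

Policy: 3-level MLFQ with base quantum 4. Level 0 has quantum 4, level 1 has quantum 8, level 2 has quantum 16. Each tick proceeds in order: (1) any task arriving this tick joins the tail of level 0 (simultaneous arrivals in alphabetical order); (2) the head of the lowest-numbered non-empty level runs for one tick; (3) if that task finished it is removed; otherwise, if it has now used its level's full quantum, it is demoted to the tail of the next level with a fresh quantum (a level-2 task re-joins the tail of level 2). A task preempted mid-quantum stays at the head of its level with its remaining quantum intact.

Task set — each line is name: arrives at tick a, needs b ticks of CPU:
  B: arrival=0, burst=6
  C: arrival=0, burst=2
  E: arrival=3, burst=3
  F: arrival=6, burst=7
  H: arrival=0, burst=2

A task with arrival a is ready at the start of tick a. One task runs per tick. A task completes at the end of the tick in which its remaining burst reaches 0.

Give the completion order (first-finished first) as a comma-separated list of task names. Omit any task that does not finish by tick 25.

completion order = C, H, E, B, F

t=0: L0/L1/L2 = BCH/-/- → run B
t=1: L0/L1/L2 = BCH/-/- → run B
t=2: L0/L1/L2 = BCH/-/- → run B
t=3: L0/L1/L2 = BCHE/-/- → run B
t=4: L0/L1/L2 = CHE/B/- → run C
t=5: L0/L1/L2 = CHE/B/- → run C
t=6: L0/L1/L2 = HEF/B/- → run H
t=7: L0/L1/L2 = HEF/B/- → run H
t=8: L0/L1/L2 = EF/B/- → run E
t=9: L0/L1/L2 = EF/B/- → run E
t=10: L0/L1/L2 = EF/B/- → run E
t=11: L0/L1/L2 = F/B/- → run F
t=12: L0/L1/L2 = F/B/- → run F
t=13: L0/L1/L2 = F/B/- → run F
t=14: L0/L1/L2 = F/B/- → run F
t=15: L0/L1/L2 = -/BF/- → run B
t=16: L0/L1/L2 = -/BF/- → run B
t=17: L0/L1/L2 = -/F/- → run F
t=18: L0/L1/L2 = -/F/- → run F
t=19: L0/L1/L2 = -/F/- → run F
t=20: (idle)
t=21: (idle)
t=22: (idle)
t=23: (idle)
t=24: (idle)
t=25: (idle)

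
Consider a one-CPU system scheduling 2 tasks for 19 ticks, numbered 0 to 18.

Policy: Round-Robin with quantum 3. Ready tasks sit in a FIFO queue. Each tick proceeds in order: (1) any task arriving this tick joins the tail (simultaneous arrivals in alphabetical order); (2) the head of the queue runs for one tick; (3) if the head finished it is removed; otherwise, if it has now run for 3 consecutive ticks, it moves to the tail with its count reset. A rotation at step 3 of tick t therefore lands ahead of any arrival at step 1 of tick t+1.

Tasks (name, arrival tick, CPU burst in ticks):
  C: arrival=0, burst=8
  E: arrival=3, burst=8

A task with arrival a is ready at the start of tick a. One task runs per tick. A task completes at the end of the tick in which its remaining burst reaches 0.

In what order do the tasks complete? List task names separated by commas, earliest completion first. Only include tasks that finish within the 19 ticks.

completion order = C, E

t=0: queue=[C] q_used=0 → run C
t=1: queue=[C] q_used=1 → run C
t=2: queue=[C] q_used=2 → run C
t=3: queue=[C,E] q_used=0 → run C
t=4: queue=[C,E] q_used=1 → run C
t=5: queue=[C,E] q_used=2 → run C
t=6: queue=[E,C] q_used=0 → run E
t=7: queue=[E,C] q_used=1 → run E
t=8: queue=[E,C] q_used=2 → run E
t=9: queue=[C,E] q_used=0 → run C
t=10: queue=[C,E] q_used=1 → run C
t=11: queue=[E] q_used=0 → run E
t=12: queue=[E] q_used=1 → run E
t=13: queue=[E] q_used=2 → run E
t=14: queue=[E] q_used=0 → run E
t=15: queue=[E] q_used=1 → run E
t=16: (idle)
t=17: (idle)
t=18: (idle)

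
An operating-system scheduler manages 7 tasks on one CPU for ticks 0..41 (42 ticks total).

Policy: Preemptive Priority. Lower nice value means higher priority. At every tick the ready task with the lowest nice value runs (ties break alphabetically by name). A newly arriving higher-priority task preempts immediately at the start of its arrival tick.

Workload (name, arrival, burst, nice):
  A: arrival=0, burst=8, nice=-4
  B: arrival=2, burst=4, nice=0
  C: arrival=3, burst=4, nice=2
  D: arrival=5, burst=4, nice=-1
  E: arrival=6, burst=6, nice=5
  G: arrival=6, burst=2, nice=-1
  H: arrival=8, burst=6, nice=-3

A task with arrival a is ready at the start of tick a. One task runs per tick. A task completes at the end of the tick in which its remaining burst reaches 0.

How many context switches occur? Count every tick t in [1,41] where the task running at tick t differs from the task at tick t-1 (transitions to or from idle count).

context switches = 7

t=0: ready={A} → run A
t=1: ready={A} → run A
t=2: ready={A,B} → run A
t=3: ready={A,B,C} → run A
t=4: ready={A,B,C} → run A
t=5: ready={A,B,C,D} → run A
t=6: ready={A,B,C,D,E,G} → run A
t=7: ready={A,B,C,D,E,G} → run A
t=8: ready={B,C,D,E,G,H} → run H
t=9: ready={B,C,D,E,G,H} → run H
t=10: ready={B,C,D,E,G,H} → run H
t=11: ready={B,C,D,E,G,H} → run H
t=12: ready={B,C,D,E,G,H} → run H
t=13: ready={B,C,D,E,G,H} → run H
t=14: ready={B,C,D,E,G} → run D
t=15: ready={B,C,D,E,G} → run D
t=16: ready={B,C,D,E,G} → run D
t=17: ready={B,C,D,E,G} → run D
t=18: ready={B,C,E,G} → run G
t=19: ready={B,C,E,G} → run G
t=20: ready={B,C,E} → run B
t=21: ready={B,C,E} → run B
t=22: ready={B,C,E} → run B
t=23: ready={B,C,E} → run B
t=24: ready={C,E} → run C
t=25: ready={C,E} → run C
t=26: ready={C,E} → run C
t=27: ready={C,E} → run C
t=28: ready={E} → run E
t=29: ready={E} → run E
t=30: ready={E} → run E
t=31: ready={E} → run E
t=32: ready={E} → run E
t=33: ready={E} → run E
t=34: (idle)
t=35: (idle)
t=36: (idle)
t=37: (idle)
t=38: (idle)
t=39: (idle)
t=40: (idle)
t=41: (idle)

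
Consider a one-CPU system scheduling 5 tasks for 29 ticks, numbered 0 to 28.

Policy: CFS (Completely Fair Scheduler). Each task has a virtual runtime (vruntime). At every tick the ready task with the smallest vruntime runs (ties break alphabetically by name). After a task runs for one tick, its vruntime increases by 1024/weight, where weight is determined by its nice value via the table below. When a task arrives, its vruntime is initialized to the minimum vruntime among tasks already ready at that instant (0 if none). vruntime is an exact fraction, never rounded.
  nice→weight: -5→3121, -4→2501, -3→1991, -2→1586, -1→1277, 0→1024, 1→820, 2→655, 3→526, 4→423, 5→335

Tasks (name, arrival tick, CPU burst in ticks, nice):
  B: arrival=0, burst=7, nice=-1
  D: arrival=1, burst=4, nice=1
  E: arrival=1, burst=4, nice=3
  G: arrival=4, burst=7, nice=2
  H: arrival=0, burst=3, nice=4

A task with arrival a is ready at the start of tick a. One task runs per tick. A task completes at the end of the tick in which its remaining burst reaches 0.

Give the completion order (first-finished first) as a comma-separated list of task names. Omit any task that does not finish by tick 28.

t=0: vr[B=0 H=0] → run B
t=1: vr[B=1024/1277 D=0 E=0 H=0] → run D
t=2: vr[B=1024/1277 D=256/205 E=0 H=0] → run E
t=3: vr[B=1024/1277 D=256/205 E=512/263 H=0] → run H
t=4: vr[B=1024/1277 D=256/205 E=512/263 G=1024/1277 H=1024/423] → run B
t=5: vr[B=2048/1277 D=256/205 E=512/263 G=1024/1277 H=1024/423] → run G
t=6: vr[B=2048/1277 D=256/205 E=512/263 G=1978368/836435 H=1024/423] → run D
t=7: vr[B=2048/1277 D=512/205 E=512/263 G=1978368/836435 H=1024/423] → run B
t=8: vr[B=3072/1277 D=512/205 E=512/263 G=1978368/836435 H=1024/423] → run E
t=9: vr[B=3072/1277 D=512/205 E=1024/263 G=1978368/836435 H=1024/423] → run G
t=10: vr[B=3072/1277 D=512/205 E=1024/263 G=3286016/836435 H=1024/423] → run B
t=11: vr[B=4096/1277 D=512/205 E=1024/263 G=3286016/836435 H=1024/423] → run H
t=12: vr[B=4096/1277 D=512/205 E=1024/263 G=3286016/836435 H=2048/423] → run D
t=13: vr[B=4096/1277 D=768/205 E=1024/263 G=3286016/836435 H=2048/423] → run B
t=14: vr[B=5120/1277 D=768/205 E=1024/263 G=3286016/836435 H=2048/423] → run D
t=15: vr[B=5120/1277 E=1024/263 G=3286016/836435 H=2048/423] → run E
t=16: vr[B=5120/1277 E=1536/263 G=3286016/836435 H=2048/423] → run G
t=17: vr[B=5120/1277 E=1536/263 G=4593664/836435 H=2048/423] → run B
t=18: vr[B=6144/1277 E=1536/263 G=4593664/836435 H=2048/423] → run B
t=19: vr[E=1536/263 G=4593664/836435 H=2048/423] → run H
t=20: vr[E=1536/263 G=4593664/836435] → run G
t=21: vr[E=1536/263 G=5901312/836435] → run E
t=22: vr[G=5901312/836435] → run G
t=23: vr[G=1441792/167287] → run G
t=24: vr[G=8516608/836435] → run G
t=25: (idle)
t=26: (idle)
t=27: (idle)
t=28: (idle)

completion order = D, B, H, E, G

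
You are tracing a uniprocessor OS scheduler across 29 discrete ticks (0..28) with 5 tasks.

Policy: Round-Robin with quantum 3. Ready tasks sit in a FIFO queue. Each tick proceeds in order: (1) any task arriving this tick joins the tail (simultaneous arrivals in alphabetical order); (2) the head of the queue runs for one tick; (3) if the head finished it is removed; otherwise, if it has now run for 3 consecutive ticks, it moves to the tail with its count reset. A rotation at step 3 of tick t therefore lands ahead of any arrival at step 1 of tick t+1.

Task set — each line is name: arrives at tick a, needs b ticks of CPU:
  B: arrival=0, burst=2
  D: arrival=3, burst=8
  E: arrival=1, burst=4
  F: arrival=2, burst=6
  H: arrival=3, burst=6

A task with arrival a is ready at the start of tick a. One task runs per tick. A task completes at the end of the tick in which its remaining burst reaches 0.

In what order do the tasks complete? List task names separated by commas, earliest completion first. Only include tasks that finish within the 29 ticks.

completion order = B, E, F, H, D

t=0: queue=[B] q_used=0 → run B
t=1: queue=[B,E] q_used=1 → run B
t=2: queue=[E,F] q_used=0 → run E
t=3: queue=[E,F,D,H] q_used=1 → run E
t=4: queue=[E,F,D,H] q_used=2 → run E
t=5: queue=[F,D,H,E] q_used=0 → run F
t=6: queue=[F,D,H,E] q_used=1 → run F
t=7: queue=[F,D,H,E] q_used=2 → run F
t=8: queue=[D,H,E,F] q_used=0 → run D
t=9: queue=[D,H,E,F] q_used=1 → run D
t=10: queue=[D,H,E,F] q_used=2 → run D
t=11: queue=[H,E,F,D] q_used=0 → run H
t=12: queue=[H,E,F,D] q_used=1 → run H
t=13: queue=[H,E,F,D] q_used=2 → run H
t=14: queue=[E,F,D,H] q_used=0 → run E
t=15: queue=[F,D,H] q_used=0 → run F
t=16: queue=[F,D,H] q_used=1 → run F
t=17: queue=[F,D,H] q_used=2 → run F
t=18: queue=[D,H] q_used=0 → run D
t=19: queue=[D,H] q_used=1 → run D
t=20: queue=[D,H] q_used=2 → run D
t=21: queue=[H,D] q_used=0 → run H
t=22: queue=[H,D] q_used=1 → run H
t=23: queue=[H,D] q_used=2 → run H
t=24: queue=[D] q_used=0 → run D
t=25: queue=[D] q_used=1 → run D
t=26: (idle)
t=27: (idle)
t=28: (idle)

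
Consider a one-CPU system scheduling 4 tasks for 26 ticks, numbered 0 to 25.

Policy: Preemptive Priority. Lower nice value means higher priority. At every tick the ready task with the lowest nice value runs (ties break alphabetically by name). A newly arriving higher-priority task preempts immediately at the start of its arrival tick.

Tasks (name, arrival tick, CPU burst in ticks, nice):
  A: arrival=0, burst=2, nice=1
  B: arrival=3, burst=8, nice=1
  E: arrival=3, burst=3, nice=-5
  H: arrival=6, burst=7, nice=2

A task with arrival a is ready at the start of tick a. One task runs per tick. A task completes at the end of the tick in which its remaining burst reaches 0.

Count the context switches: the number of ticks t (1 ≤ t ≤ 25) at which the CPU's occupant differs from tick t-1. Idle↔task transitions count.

t=0: ready={A} → run A
t=1: ready={A} → run A
t=2: (idle)
t=3: ready={B,E} → run E
t=4: ready={B,E} → run E
t=5: ready={B,E} → run E
t=6: ready={B,H} → run B
t=7: ready={B,H} → run B
t=8: ready={B,H} → run B
t=9: ready={B,H} → run B
t=10: ready={B,H} → run B
t=11: ready={B,H} → run B
t=12: ready={B,H} → run B
t=13: ready={B,H} → run B
t=14: ready={H} → run H
t=15: ready={H} → run H
t=16: ready={H} → run H
t=17: ready={H} → run H
t=18: ready={H} → run H
t=19: ready={H} → run H
t=20: ready={H} → run H
t=21: (idle)
t=22: (idle)
t=23: (idle)
t=24: (idle)
t=25: (idle)

context switches = 5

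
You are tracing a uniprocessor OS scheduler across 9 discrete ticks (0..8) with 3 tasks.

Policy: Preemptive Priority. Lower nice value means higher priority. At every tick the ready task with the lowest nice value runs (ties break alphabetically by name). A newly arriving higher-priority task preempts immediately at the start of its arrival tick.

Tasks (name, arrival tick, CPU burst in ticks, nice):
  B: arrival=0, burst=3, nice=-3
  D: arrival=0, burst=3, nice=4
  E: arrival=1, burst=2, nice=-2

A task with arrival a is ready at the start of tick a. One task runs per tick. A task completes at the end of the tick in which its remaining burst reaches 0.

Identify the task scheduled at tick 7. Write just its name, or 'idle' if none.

running at tick 7 = D

t=0: ready={B,D} → run B
t=1: ready={B,D,E} → run B
t=2: ready={B,D,E} → run B
t=3: ready={D,E} → run E
t=4: ready={D,E} → run E
t=5: ready={D} → run D
t=6: ready={D} → run D
t=7: ready={D} → run D
t=8: (idle)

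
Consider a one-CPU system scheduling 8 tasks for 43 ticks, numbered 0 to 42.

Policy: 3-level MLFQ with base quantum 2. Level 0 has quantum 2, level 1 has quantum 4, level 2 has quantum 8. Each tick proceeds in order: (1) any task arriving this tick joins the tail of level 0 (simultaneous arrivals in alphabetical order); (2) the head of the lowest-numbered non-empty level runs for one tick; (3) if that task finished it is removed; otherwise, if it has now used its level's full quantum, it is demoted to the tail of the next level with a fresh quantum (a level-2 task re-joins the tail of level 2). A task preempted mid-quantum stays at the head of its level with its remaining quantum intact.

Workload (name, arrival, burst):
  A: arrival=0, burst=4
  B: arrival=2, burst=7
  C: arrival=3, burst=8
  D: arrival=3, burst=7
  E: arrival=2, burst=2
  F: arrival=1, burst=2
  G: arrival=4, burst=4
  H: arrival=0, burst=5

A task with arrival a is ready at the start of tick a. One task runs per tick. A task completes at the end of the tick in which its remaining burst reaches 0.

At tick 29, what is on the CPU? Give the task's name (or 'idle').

t=0: L0/L1/L2 = AH/-/- → run A
t=1: L0/L1/L2 = AHF/-/- → run A
t=2: L0/L1/L2 = HFBE/A/- → run H
t=3: L0/L1/L2 = HFBECD/A/- → run H
t=4: L0/L1/L2 = FBECDG/AH/- → run F
t=5: L0/L1/L2 = FBECDG/AH/- → run F
t=6: L0/L1/L2 = BECDG/AH/- → run B
t=7: L0/L1/L2 = BECDG/AH/- → run B
t=8: L0/L1/L2 = ECDG/AHB/- → run E
t=9: L0/L1/L2 = ECDG/AHB/- → run E
t=10: L0/L1/L2 = CDG/AHB/- → run C
t=11: L0/L1/L2 = CDG/AHB/- → run C
t=12: L0/L1/L2 = DG/AHBC/- → run D
t=13: L0/L1/L2 = DG/AHBC/- → run D
t=14: L0/L1/L2 = G/AHBCD/- → run G
t=15: L0/L1/L2 = G/AHBCD/- → run G
t=16: L0/L1/L2 = -/AHBCDG/- → run A
t=17: L0/L1/L2 = -/AHBCDG/- → run A
t=18: L0/L1/L2 = -/HBCDG/- → run H
t=19: L0/L1/L2 = -/HBCDG/- → run H
t=20: L0/L1/L2 = -/HBCDG/- → run H
t=21: L0/L1/L2 = -/BCDG/- → run B
t=22: L0/L1/L2 = -/BCDG/- → run B
t=23: L0/L1/L2 = -/BCDG/- → run B
t=24: L0/L1/L2 = -/BCDG/- → run B
t=25: L0/L1/L2 = -/CDG/B → run C
t=26: L0/L1/L2 = -/CDG/B → run C
t=27: L0/L1/L2 = -/CDG/B → run C
t=28: L0/L1/L2 = -/CDG/B → run C
t=29: L0/L1/L2 = -/DG/BC → run D
t=30: L0/L1/L2 = -/DG/BC → run D
t=31: L0/L1/L2 = -/DG/BC → run D
t=32: L0/L1/L2 = -/DG/BC → run D
t=33: L0/L1/L2 = -/G/BCD → run G
t=34: L0/L1/L2 = -/G/BCD → run G
t=35: L0/L1/L2 = -/-/BCD → run B
t=36: L0/L1/L2 = -/-/CD → run C
t=37: L0/L1/L2 = -/-/CD → run C
t=38: L0/L1/L2 = -/-/D → run D
t=39: (idle)
t=40: (idle)
t=41: (idle)
t=42: (idle)

running at tick 29 = D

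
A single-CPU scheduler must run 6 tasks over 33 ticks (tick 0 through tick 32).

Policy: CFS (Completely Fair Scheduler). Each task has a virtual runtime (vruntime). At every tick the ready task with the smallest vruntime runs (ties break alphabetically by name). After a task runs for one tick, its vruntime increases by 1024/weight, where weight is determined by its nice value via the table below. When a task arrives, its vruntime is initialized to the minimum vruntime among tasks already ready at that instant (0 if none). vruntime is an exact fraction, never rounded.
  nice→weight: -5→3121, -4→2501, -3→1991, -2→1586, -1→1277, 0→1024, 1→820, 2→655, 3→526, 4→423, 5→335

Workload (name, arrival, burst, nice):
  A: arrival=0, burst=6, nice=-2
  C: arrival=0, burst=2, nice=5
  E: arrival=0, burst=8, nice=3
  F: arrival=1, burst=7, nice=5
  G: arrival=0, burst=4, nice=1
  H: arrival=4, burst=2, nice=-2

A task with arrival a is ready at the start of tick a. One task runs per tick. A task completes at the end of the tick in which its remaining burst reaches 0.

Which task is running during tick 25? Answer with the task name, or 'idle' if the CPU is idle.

running at tick 25 = F

t=0: vr[A=0 C=0 E=0 G=0] → run A
t=1: vr[A=512/793 C=0 E=0 F=0 G=0] → run C
t=2: vr[A=512/793 C=1024/335 E=0 F=0 G=0] → run E
t=3: vr[A=512/793 C=1024/335 E=512/263 F=0 G=0] → run F
t=4: vr[A=512/793 C=1024/335 E=512/263 F=1024/335 G=0 H=0] → run G
t=5: vr[A=512/793 C=1024/335 E=512/263 F=1024/335 G=256/205 H=0] → run H
t=6: vr[A=512/793 C=1024/335 E=512/263 F=1024/335 G=256/205 H=512/793] → run A
t=7: vr[A=1024/793 C=1024/335 E=512/263 F=1024/335 G=256/205 H=512/793] → run H
t=8: vr[A=1024/793 C=1024/335 E=512/263 F=1024/335 G=256/205] → run G
t=9: vr[A=1024/793 C=1024/335 E=512/263 F=1024/335 G=512/205] → run A
t=10: vr[A=1536/793 C=1024/335 E=512/263 F=1024/335 G=512/205] → run A
t=11: vr[A=2048/793 C=1024/335 E=512/263 F=1024/335 G=512/205] → run E
t=12: vr[A=2048/793 C=1024/335 E=1024/263 F=1024/335 G=512/205] → run G
t=13: vr[A=2048/793 C=1024/335 E=1024/263 F=1024/335 G=768/205] → run A
t=14: vr[A=2560/793 C=1024/335 E=1024/263 F=1024/335 G=768/205] → run C
t=15: vr[A=2560/793 E=1024/263 F=1024/335 G=768/205] → run F
t=16: vr[A=2560/793 E=1024/263 F=2048/335 G=768/205] → run A
t=17: vr[E=1024/263 F=2048/335 G=768/205] → run G
t=18: vr[E=1024/263 F=2048/335] → run E
t=19: vr[E=1536/263 F=2048/335] → run E
t=20: vr[E=2048/263 F=2048/335] → run F
t=21: vr[E=2048/263 F=3072/335] → run E
t=22: vr[E=2560/263 F=3072/335] → run F
t=23: vr[E=2560/263 F=4096/335] → run E
t=24: vr[E=3072/263 F=4096/335] → run E
t=25: vr[E=3584/263 F=4096/335] → run F
t=26: vr[E=3584/263 F=1024/67] → run E
t=27: vr[F=1024/67] → run F
t=28: vr[F=6144/335] → run F
t=29: (idle)
t=30: (idle)
t=31: (idle)
t=32: (idle)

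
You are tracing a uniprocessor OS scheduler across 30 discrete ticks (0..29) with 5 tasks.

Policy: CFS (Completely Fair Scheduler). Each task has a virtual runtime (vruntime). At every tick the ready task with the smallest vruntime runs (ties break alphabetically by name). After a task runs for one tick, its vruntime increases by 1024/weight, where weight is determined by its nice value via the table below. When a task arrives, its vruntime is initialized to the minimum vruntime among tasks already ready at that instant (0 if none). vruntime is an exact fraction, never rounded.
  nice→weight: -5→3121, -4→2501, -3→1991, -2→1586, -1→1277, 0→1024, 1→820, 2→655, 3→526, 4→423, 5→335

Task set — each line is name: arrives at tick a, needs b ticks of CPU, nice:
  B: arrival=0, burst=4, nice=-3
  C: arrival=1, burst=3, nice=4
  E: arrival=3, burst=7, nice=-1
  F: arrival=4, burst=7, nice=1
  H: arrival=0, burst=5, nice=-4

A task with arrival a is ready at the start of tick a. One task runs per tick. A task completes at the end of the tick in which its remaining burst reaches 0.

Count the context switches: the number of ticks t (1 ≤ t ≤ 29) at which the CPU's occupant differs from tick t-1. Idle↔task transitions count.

context switches = 24

t=0: vr[B=0 H=0] → run B
t=1: vr[B=1024/1991 C=0 H=0] → run C
t=2: vr[B=1024/1991 C=1024/423 H=0] → run H
t=3: vr[B=1024/1991 C=1024/423 E=1024/2501 H=1024/2501] → run E
t=4: vr[B=1024/1991 C=1024/423 E=3868672/3193777 F=1024/2501 H=1024/2501] → run F
t=5: vr[B=1024/1991 C=1024/423 E=3868672/3193777 F=20736/12505 H=1024/2501] → run H
t=6: vr[B=1024/1991 C=1024/423 E=3868672/3193777 F=20736/12505 H=2048/2501] → run B
t=7: vr[B=2048/1991 C=1024/423 E=3868672/3193777 F=20736/12505 H=2048/2501] → run H
t=8: vr[B=2048/1991 C=1024/423 E=3868672/3193777 F=20736/12505 H=3072/2501] → run B
t=9: vr[B=3072/1991 C=1024/423 E=3868672/3193777 F=20736/12505 H=3072/2501] → run E
t=10: vr[B=3072/1991 C=1024/423 E=6429696/3193777 F=20736/12505 H=3072/2501] → run H
t=11: vr[B=3072/1991 C=1024/423 E=6429696/3193777 F=20736/12505 H=4096/2501] → run B
t=12: vr[C=1024/423 E=6429696/3193777 F=20736/12505 H=4096/2501] → run H
t=13: vr[C=1024/423 E=6429696/3193777 F=20736/12505] → run F
t=14: vr[C=1024/423 E=6429696/3193777 F=36352/12505] → run E
t=15: vr[C=1024/423 E=8990720/3193777 F=36352/12505] → run C
t=16: vr[C=2048/423 E=8990720/3193777 F=36352/12505] → run E
t=17: vr[C=2048/423 E=11551744/3193777 F=36352/12505] → run F
t=18: vr[C=2048/423 E=11551744/3193777 F=51968/12505] → run E
t=19: vr[C=2048/423 E=14112768/3193777 F=51968/12505] → run F
t=20: vr[C=2048/423 E=14112768/3193777 F=67584/12505] → run E
t=21: vr[C=2048/423 E=16673792/3193777 F=67584/12505] → run C
t=22: vr[E=16673792/3193777 F=67584/12505] → run E
t=23: vr[F=67584/12505] → run F
t=24: vr[F=16640/2501] → run F
t=25: vr[F=98816/12505] → run F
t=26: (idle)
t=27: (idle)
t=28: (idle)
t=29: (idle)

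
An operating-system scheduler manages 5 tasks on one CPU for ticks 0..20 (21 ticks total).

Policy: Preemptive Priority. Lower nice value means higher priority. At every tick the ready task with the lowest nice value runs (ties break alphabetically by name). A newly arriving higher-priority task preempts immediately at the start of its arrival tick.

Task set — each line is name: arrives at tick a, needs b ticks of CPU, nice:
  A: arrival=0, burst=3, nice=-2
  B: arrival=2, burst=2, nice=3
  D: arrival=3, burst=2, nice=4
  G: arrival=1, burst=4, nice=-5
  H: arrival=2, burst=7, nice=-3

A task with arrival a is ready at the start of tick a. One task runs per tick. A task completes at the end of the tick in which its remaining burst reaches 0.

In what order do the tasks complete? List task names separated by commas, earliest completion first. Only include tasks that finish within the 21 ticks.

completion order = G, H, A, B, D

t=0: ready={A} → run A
t=1: ready={A,G} → run G
t=2: ready={A,B,G,H} → run G
t=3: ready={A,B,D,G,H} → run G
t=4: ready={A,B,D,G,H} → run G
t=5: ready={A,B,D,H} → run H
t=6: ready={A,B,D,H} → run H
t=7: ready={A,B,D,H} → run H
t=8: ready={A,B,D,H} → run H
t=9: ready={A,B,D,H} → run H
t=10: ready={A,B,D,H} → run H
t=11: ready={A,B,D,H} → run H
t=12: ready={A,B,D} → run A
t=13: ready={A,B,D} → run A
t=14: ready={B,D} → run B
t=15: ready={B,D} → run B
t=16: ready={D} → run D
t=17: ready={D} → run D
t=18: (idle)
t=19: (idle)
t=20: (idle)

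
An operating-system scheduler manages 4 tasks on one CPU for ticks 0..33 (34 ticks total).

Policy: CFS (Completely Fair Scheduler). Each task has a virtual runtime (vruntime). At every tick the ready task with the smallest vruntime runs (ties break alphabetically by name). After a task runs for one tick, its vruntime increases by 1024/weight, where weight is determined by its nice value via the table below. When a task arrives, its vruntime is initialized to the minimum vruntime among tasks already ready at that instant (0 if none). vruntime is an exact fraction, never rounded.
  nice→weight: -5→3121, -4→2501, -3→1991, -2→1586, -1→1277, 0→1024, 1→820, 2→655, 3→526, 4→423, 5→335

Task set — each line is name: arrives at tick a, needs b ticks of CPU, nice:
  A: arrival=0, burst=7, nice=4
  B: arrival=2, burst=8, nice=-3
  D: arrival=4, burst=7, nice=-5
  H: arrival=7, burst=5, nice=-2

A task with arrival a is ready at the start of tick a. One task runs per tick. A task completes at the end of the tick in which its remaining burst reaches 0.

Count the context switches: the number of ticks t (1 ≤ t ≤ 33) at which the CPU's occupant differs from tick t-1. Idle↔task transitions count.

context switches = 19

t=0: vr[A=0] → run A
t=1: vr[A=1024/423] → run A
t=2: vr[A=2048/423 B=2048/423] → run A
t=3: vr[A=1024/141 B=2048/423] → run B
t=4: vr[A=1024/141 B=4510720/842193 D=4510720/842193] → run B
t=5: vr[A=1024/141 B=4943872/842193 D=4510720/842193] → run D
t=6: vr[A=1024/141 B=4943872/842193 D=14940362752/2628484353] → run D
t=7: vr[A=1024/141 B=4943872/842193 D=15802768384/2628484353 H=4943872/842193] → run B
t=8: vr[A=1024/141 B=5377024/842193 D=15802768384/2628484353 H=4943872/842193] → run H
t=9: vr[A=1024/141 B=5377024/842193 D=15802768384/2628484353 H=4351693312/667859049] → run D
t=10: vr[A=1024/141 B=5377024/842193 D=16665174016/2628484353 H=4351693312/667859049] → run D
t=11: vr[A=1024/141 B=5377024/842193 D=17527579648/2628484353 H=4351693312/667859049] → run B
t=12: vr[A=1024/141 B=5810176/842193 D=17527579648/2628484353 H=4351693312/667859049] → run H
t=13: vr[A=1024/141 B=5810176/842193 D=17527579648/2628484353 H=4782896128/667859049] → run D
t=14: vr[A=1024/141 B=5810176/842193 D=18389985280/2628484353 H=4782896128/667859049] → run B
t=15: vr[A=1024/141 B=6243328/842193 D=18389985280/2628484353 H=4782896128/667859049] → run D
t=16: vr[A=1024/141 B=6243328/842193 D=19252390912/2628484353 H=4782896128/667859049] → run H
t=17: vr[A=1024/141 B=6243328/842193 D=19252390912/2628484353 H=5214098944/667859049] → run A
t=18: vr[A=4096/423 B=6243328/842193 D=19252390912/2628484353 H=5214098944/667859049] → run D
t=19: vr[A=4096/423 B=6243328/842193 H=5214098944/667859049] → run B
t=20: vr[A=4096/423 B=6676480/842193 H=5214098944/667859049] → run H
t=21: vr[A=4096/423 B=6676480/842193 H=5645301760/667859049] → run B
t=22: vr[A=4096/423 B=7109632/842193 H=5645301760/667859049] → run B
t=23: vr[A=4096/423 H=5645301760/667859049] → run H
t=24: vr[A=4096/423] → run A
t=25: vr[A=5120/423] → run A
t=26: vr[A=2048/141] → run A
t=27: (idle)
t=28: (idle)
t=29: (idle)
t=30: (idle)
t=31: (idle)
t=32: (idle)
t=33: (idle)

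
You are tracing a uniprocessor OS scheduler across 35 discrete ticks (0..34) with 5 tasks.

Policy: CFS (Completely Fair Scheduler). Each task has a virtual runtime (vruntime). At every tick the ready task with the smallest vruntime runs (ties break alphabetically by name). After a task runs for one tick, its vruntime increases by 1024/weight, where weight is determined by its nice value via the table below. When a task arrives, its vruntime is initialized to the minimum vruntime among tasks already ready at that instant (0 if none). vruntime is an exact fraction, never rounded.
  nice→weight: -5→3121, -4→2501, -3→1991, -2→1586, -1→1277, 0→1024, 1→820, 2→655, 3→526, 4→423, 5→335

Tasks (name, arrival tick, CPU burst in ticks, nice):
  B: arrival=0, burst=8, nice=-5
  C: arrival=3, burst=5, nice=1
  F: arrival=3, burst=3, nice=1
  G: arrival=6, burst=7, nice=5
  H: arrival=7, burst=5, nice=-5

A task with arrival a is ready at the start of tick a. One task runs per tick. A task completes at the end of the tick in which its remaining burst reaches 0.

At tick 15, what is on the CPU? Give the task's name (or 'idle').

running at tick 15 = B

t=0: vr[B=0] → run B
t=1: vr[B=1024/3121] → run B
t=2: vr[B=2048/3121] → run B
t=3: vr[B=3072/3121 C=3072/3121 F=3072/3121] → run B
t=4: vr[B=4096/3121 C=3072/3121 F=3072/3121] → run C
t=5: vr[B=4096/3121 C=1428736/639805 F=3072/3121] → run F
t=6: vr[B=4096/3121 C=1428736/639805 F=1428736/639805 G=4096/3121] → run B
t=7: vr[B=5120/3121 C=1428736/639805 F=1428736/639805 G=4096/3121 H=4096/3121] → run G
t=8: vr[B=5120/3121 C=1428736/639805 F=1428736/639805 G=4568064/1045535 H=4096/3121] → run H
t=9: vr[B=5120/3121 C=1428736/639805 F=1428736/639805 G=4568064/1045535 H=5120/3121] → run B
t=10: vr[B=6144/3121 C=1428736/639805 F=1428736/639805 G=4568064/1045535 H=5120/3121] → run H
t=11: vr[B=6144/3121 C=1428736/639805 F=1428736/639805 G=4568064/1045535 H=6144/3121] → run B
t=12: vr[B=7168/3121 C=1428736/639805 F=1428736/639805 G=4568064/1045535 H=6144/3121] → run H
t=13: vr[B=7168/3121 C=1428736/639805 F=1428736/639805 G=4568064/1045535 H=7168/3121] → run C
t=14: vr[B=7168/3121 C=2227712/639805 F=1428736/639805 G=4568064/1045535 H=7168/3121] → run F
t=15: vr[B=7168/3121 C=2227712/639805 F=2227712/639805 G=4568064/1045535 H=7168/3121] → run B
t=16: vr[C=2227712/639805 F=2227712/639805 G=4568064/1045535 H=7168/3121] → run H
t=17: vr[C=2227712/639805 F=2227712/639805 G=4568064/1045535 H=8192/3121] → run H
t=18: vr[C=2227712/639805 F=2227712/639805 G=4568064/1045535] → run C
t=19: vr[C=3026688/639805 F=2227712/639805 G=4568064/1045535] → run F
t=20: vr[C=3026688/639805 G=4568064/1045535] → run G
t=21: vr[C=3026688/639805 G=7763968/1045535] → run C
t=22: vr[C=3825664/639805 G=7763968/1045535] → run C
t=23: vr[G=7763968/1045535] → run G
t=24: vr[G=10959872/1045535] → run G
t=25: vr[G=14155776/1045535] → run G
t=26: vr[G=3470336/209107] → run G
t=27: vr[G=20547584/1045535] → run G
t=28: (idle)
t=29: (idle)
t=30: (idle)
t=31: (idle)
t=32: (idle)
t=33: (idle)
t=34: (idle)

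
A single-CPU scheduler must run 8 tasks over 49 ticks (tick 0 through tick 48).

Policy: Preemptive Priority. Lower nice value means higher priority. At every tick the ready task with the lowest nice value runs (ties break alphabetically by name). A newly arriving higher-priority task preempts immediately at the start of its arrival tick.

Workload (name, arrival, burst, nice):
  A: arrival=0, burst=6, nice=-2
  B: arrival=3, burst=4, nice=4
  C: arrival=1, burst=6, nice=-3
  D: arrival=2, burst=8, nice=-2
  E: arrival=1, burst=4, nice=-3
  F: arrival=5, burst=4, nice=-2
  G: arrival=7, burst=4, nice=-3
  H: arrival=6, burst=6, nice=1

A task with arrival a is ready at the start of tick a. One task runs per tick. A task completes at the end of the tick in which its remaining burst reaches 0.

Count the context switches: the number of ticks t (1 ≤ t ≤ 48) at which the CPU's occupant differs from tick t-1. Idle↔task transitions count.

context switches = 9

t=0: ready={A} → run A
t=1: ready={A,C,E} → run C
t=2: ready={A,C,D,E} → run C
t=3: ready={A,B,C,D,E} → run C
t=4: ready={A,B,C,D,E} → run C
t=5: ready={A,B,C,D,E,F} → run C
t=6: ready={A,B,C,D,E,F,H} → run C
t=7: ready={A,B,D,E,F,G,H} → run E
t=8: ready={A,B,D,E,F,G,H} → run E
t=9: ready={A,B,D,E,F,G,H} → run E
t=10: ready={A,B,D,E,F,G,H} → run E
t=11: ready={A,B,D,F,G,H} → run G
t=12: ready={A,B,D,F,G,H} → run G
t=13: ready={A,B,D,F,G,H} → run G
t=14: ready={A,B,D,F,G,H} → run G
t=15: ready={A,B,D,F,H} → run A
t=16: ready={A,B,D,F,H} → run A
t=17: ready={A,B,D,F,H} → run A
t=18: ready={A,B,D,F,H} → run A
t=19: ready={A,B,D,F,H} → run A
t=20: ready={B,D,F,H} → run D
t=21: ready={B,D,F,H} → run D
t=22: ready={B,D,F,H} → run D
t=23: ready={B,D,F,H} → run D
t=24: ready={B,D,F,H} → run D
t=25: ready={B,D,F,H} → run D
t=26: ready={B,D,F,H} → run D
t=27: ready={B,D,F,H} → run D
t=28: ready={B,F,H} → run F
t=29: ready={B,F,H} → run F
t=30: ready={B,F,H} → run F
t=31: ready={B,F,H} → run F
t=32: ready={B,H} → run H
t=33: ready={B,H} → run H
t=34: ready={B,H} → run H
t=35: ready={B,H} → run H
t=36: ready={B,H} → run H
t=37: ready={B,H} → run H
t=38: ready={B} → run B
t=39: ready={B} → run B
t=40: ready={B} → run B
t=41: ready={B} → run B
t=42: (idle)
t=43: (idle)
t=44: (idle)
t=45: (idle)
t=46: (idle)
t=47: (idle)
t=48: (idle)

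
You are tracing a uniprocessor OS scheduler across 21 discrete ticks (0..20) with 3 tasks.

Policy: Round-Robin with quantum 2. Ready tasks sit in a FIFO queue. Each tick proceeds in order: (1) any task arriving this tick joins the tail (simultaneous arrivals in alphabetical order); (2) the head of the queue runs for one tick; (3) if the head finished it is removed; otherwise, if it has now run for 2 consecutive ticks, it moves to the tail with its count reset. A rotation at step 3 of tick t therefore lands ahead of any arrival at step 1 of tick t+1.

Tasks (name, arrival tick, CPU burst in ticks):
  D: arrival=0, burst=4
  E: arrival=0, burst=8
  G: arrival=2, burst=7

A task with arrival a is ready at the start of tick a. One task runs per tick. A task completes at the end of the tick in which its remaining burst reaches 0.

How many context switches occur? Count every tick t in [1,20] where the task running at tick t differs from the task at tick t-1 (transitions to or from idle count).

context switches = 10

t=0: queue=[D,E] q_used=0 → run D
t=1: queue=[D,E] q_used=1 → run D
t=2: queue=[E,D,G] q_used=0 → run E
t=3: queue=[E,D,G] q_used=1 → run E
t=4: queue=[D,G,E] q_used=0 → run D
t=5: queue=[D,G,E] q_used=1 → run D
t=6: queue=[G,E] q_used=0 → run G
t=7: queue=[G,E] q_used=1 → run G
t=8: queue=[E,G] q_used=0 → run E
t=9: queue=[E,G] q_used=1 → run E
t=10: queue=[G,E] q_used=0 → run G
t=11: queue=[G,E] q_used=1 → run G
t=12: queue=[E,G] q_used=0 → run E
t=13: queue=[E,G] q_used=1 → run E
t=14: queue=[G,E] q_used=0 → run G
t=15: queue=[G,E] q_used=1 → run G
t=16: queue=[E,G] q_used=0 → run E
t=17: queue=[E,G] q_used=1 → run E
t=18: queue=[G] q_used=0 → run G
t=19: (idle)
t=20: (idle)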